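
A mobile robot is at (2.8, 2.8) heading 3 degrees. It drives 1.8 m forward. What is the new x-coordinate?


x_new = x0 + d*cos(theta)
= 2.8 + 1.8*cos(3)
= 2.8 + 1.7975
= 4.5975


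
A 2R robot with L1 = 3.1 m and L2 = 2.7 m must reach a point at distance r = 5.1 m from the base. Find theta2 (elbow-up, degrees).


cos(theta2) = (r^2 - L1^2 - L2^2) / (2*L1*L2)
cos(theta2) = (26.01 - 9.61 - 7.29) / 16.74
cos(theta2) = 0.544205
theta2 = 57.0296 degrees


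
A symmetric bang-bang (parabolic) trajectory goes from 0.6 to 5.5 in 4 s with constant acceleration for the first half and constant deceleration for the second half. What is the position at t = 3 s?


Symmetric rest-to-rest: each phase covers (pf-p0)/2 in time T/2. 0.5*a*(T/2)^2 = (pf-p0)/2 => a = 4*(pf-p0)/T^2
a = 4*(5.5-0.6)/4^2 = 1.225
t = 3 is in the deceleration phase (t > T/2).
p = pf - 0.5*a*(T-t)^2 = 5.5 - 0.5*1.225*1^2
= 4.8875


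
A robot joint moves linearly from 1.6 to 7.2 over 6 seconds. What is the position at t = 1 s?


s = t/T = 1/6 = 0.1667
p(t) = p0 + (pf-p0)*s
= 1.6 + (7.2 - 1.6) * 0.1667
= 2.5333


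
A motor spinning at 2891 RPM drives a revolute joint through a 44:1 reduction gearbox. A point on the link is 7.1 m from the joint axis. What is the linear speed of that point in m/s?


omega_motor = 2891 * 2*pi/60 = 302.7448 rad/s
omega_joint = omega_motor / 44 = 6.8806 rad/s
v = omega_joint * r = 6.8806 * 7.1
= 48.852 m/s


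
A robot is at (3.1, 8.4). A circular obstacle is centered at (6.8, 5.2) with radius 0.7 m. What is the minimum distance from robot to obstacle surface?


center_dist = sqrt((3.1-6.8)^2 + (8.4-5.2)^2)
= sqrt(13.69 + 10.24)
= 4.8918
min_dist = center_dist - radius = 4.8918 - 0.7 = 4.1918 m


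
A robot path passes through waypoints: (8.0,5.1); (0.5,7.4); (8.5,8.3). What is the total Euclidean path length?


Segment lengths:
  seg1 = sqrt((-7.5)^2 + (2.3)^2) = 7.8447
  seg2 = sqrt((8.0)^2 + (0.9)^2) = 8.0505
Total = 15.8952


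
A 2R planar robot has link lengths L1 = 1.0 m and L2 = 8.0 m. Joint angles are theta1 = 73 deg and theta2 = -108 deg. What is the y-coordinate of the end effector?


Convert angles to radians: theta1 = 1.2741, theta2 = -1.885
y = L1*sin(theta1) + L2*sin(theta1+theta2)
y = 0.9563 + -4.5886
y = -3.6323


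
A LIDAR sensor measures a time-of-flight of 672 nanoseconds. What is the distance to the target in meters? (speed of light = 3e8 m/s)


tof = 672 ns = 6.72e-07 s
dist = c * tof / 2
= 3e8 * 6.72e-07 / 2
= 100.8 m


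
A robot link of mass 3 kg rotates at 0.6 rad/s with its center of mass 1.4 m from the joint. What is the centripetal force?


F = m * omega^2 * r
= 3 * 0.6^2 * 1.4
= 3 * 0.36 * 1.4
= 1.512 N


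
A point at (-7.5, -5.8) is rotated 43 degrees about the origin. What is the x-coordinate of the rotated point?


x' = x*cos(theta) - y*sin(theta)
cos(43 deg) = 0.7314, sin(43 deg) = 0.682
x' = -7.5 * 0.7314 - -5.8 * 0.682
= -5.4852 - -3.9556
= -1.5296


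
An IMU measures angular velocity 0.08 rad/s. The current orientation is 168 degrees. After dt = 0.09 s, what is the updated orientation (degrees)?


delta_theta = w * dt = 0.08 * 0.09 = 0.0072 rad
= 0.4125 deg
theta_new = 168 + 0.4125 = 168.4125 deg


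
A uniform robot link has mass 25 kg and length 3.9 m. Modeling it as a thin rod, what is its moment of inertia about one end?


I = (1/3) * m * L^2
= (1/3) * 25 * 3.9^2
= 0.333333 * 25 * 15.21
= 126.75 kg*m^2


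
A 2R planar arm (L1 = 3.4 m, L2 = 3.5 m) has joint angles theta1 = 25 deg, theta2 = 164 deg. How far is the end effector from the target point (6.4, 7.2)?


End effector via forward kinematics:
x = L1*cos(t1) + L2*cos(t1+t2) = -0.3755
y = L1*sin(t1) + L2*sin(t1+t2) = 0.8894
Distance to target:
d = sqrt((6.4 - -0.3755)^2 + (7.2 - 0.8894)^2)
= sqrt(45.9069 + 39.8239)
= 9.2591 m


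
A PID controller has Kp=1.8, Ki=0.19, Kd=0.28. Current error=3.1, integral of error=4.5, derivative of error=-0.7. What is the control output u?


u = Kp*e + Ki*int(e) + Kd*de/dt
= 1.8*3.1 + 0.19*4.5 + 0.28*(-0.7)
= 5.58 + 0.855 + -0.196
= 6.239


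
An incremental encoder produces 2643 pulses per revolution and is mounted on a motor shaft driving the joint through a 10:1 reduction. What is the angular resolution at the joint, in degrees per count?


counts per rev = 2643
effective counts at joint = 2643 * 10 = 26430
resolution = 360 / 26430
= 0.0136 deg/count


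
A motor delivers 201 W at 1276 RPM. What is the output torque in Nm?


omega = 1276 * 2*pi/60 = 133.6224 rad/s
tau = P / omega = 201 / 133.6224
= 1.5042 Nm


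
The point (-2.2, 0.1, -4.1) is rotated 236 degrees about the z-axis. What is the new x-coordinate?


Rotation about z-axis: x' = x*cos(theta) - y*sin(theta)
= -2.2 * -0.5592 - 0.1 * -0.829
= 1.3131


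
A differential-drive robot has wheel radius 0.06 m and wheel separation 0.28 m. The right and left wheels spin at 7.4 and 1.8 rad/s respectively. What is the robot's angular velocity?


vR = r*wR = 0.06*7.4 = 0.444 m/s
vL = r*wL = 0.06*1.8 = 0.108 m/s
v = (vR+vL)/2 = 0.276 m/s
omega = (vR-vL)/L = 1.2 rad/s
angular velocity = 1.2 rad/s


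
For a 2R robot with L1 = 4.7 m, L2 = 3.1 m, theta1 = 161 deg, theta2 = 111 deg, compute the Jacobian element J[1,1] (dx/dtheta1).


J[1,1] = -L1*sin(t1) - L2*sin(t1+t2)
= -4.7*sin(161) - 3.1*sin(272)
= 1.5679


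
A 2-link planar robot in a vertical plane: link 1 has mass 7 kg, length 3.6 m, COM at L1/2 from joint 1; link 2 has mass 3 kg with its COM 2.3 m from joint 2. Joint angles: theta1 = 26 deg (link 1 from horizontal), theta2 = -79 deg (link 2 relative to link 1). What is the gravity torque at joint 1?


Horizontal distance from joint 1 to link-1 COM:
  x_c1 = (L1/2)*cos(t1) = 1.8 * 0.8988 = 1.6178 m
Horizontal distance from joint 1 to link-2 COM:
  x_c2 = L1*cos(t1) + Lc2*cos(t1+t2)
       = 3.6*0.8988 + 2.3*0.6018 = 4.6198 m
tau1 = m1*g*x_c1 + m2*g*x_c2
     = 7*9.81*1.6178 + 3*9.81*4.6198
     = 111.0963 + 135.9617
     = 247.058 Nm


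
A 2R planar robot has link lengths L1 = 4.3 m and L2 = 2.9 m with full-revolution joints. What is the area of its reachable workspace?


r_max = L1 + L2 = 7.2 m
r_min = |L1 - L2| = 1.4 m
Area = pi*(r_max^2 - r_min^2)
= pi*(51.84 - 1.96)
= pi * 49.88
= 156.7026 m^2


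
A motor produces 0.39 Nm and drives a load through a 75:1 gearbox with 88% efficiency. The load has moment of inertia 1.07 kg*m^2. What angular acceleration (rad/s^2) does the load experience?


tau_out = tau_motor * N * eta
= 0.39 * 75 * 0.88 = 25.74 Nm
alpha = tau_out / I = 25.74 / 1.07
= 24.0561 rad/s^2


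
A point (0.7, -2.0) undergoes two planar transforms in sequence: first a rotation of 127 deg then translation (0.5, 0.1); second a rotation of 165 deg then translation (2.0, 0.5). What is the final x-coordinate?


After transform 1:
x1 = cos(127)*0.7 - sin(127)*-2.0 + 0.5 = 1.676
y1 = sin(127)*0.7 + cos(127)*-2.0 + 0.1 = 1.8627
After transform 2:
x2 = cos(165)*1.676 - sin(165)*1.8627 + 2.0
= -0.101


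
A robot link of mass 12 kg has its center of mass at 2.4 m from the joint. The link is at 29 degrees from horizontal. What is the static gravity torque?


tau = m*g*L*cos(angle)
= 12 * 9.81 * 2.4 * cos(29 deg)
= 12 * 9.81 * 2.4 * 0.8746
= 247.1046 Nm


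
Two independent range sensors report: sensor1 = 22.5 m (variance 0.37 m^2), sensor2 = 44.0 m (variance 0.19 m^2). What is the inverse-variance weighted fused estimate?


w1 = (1/var1) / (1/var1 + 1/var2)
   = 2.7027 / (2.7027 + 5.2632) = 0.3393
w2 = 1 - w1 = 0.6607
fused = w1*s1 + w2*s2 = 7.6339 + 29.0714
= 36.7054 m


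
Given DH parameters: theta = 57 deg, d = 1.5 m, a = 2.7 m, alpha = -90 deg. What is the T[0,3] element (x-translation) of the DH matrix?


T[0,3] = a * cos(theta)
= 2.7 * cos(57 deg)
= 2.7 * 0.5446
= 1.4705


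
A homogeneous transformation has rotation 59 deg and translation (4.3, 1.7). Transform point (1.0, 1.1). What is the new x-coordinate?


x' = cos(theta)*px - sin(theta)*py + tx
= 0.515*1.0 - 0.8572*1.1 + 4.3
= 3.8722


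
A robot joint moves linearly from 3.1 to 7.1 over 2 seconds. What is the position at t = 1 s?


s = t/T = 1/2 = 0.5
p(t) = p0 + (pf-p0)*s
= 3.1 + (7.1 - 3.1) * 0.5
= 5.1


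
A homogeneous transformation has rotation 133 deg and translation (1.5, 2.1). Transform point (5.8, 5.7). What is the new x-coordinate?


x' = cos(theta)*px - sin(theta)*py + tx
= -0.682*5.8 - 0.7314*5.7 + 1.5
= -6.6243


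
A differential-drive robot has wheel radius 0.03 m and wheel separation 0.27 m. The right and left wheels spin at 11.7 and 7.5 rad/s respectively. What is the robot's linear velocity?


vR = r*wR = 0.03*11.7 = 0.351 m/s
vL = r*wL = 0.03*7.5 = 0.225 m/s
v = (vR+vL)/2 = 0.288 m/s
omega = (vR-vL)/L = 0.4667 rad/s
linear velocity = 0.288 m/s


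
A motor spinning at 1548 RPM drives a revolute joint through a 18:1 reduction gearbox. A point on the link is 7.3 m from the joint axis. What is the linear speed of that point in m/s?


omega_motor = 1548 * 2*pi/60 = 162.1062 rad/s
omega_joint = omega_motor / 18 = 9.0059 rad/s
v = omega_joint * r = 9.0059 * 7.3
= 65.7431 m/s


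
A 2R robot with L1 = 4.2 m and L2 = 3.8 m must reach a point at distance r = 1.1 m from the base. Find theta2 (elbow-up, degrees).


cos(theta2) = (r^2 - L1^2 - L2^2) / (2*L1*L2)
cos(theta2) = (1.21 - 17.64 - 14.44) / 31.92
cos(theta2) = -0.967105
theta2 = 165.2634 degrees


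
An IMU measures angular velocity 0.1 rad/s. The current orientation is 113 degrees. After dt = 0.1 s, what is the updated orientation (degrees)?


delta_theta = w * dt = 0.1 * 0.1 = 0.01 rad
= 0.573 deg
theta_new = 113 + 0.573 = 113.573 deg


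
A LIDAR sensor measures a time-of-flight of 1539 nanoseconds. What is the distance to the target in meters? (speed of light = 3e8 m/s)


tof = 1539 ns = 1.539e-06 s
dist = c * tof / 2
= 3e8 * 1.539e-06 / 2
= 230.85 m


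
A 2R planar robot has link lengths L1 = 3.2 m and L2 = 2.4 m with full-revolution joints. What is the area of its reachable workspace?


r_max = L1 + L2 = 5.6 m
r_min = |L1 - L2| = 0.8 m
Area = pi*(r_max^2 - r_min^2)
= pi*(31.36 - 0.64)
= pi * 30.72
= 96.5097 m^2


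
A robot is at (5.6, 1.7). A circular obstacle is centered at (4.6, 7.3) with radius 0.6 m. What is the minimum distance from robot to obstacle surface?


center_dist = sqrt((5.6-4.6)^2 + (1.7-7.3)^2)
= sqrt(1.0 + 31.36)
= 5.6886
min_dist = center_dist - radius = 5.6886 - 0.6 = 5.0886 m


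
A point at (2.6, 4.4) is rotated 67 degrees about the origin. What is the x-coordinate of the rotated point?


x' = x*cos(theta) - y*sin(theta)
cos(67 deg) = 0.3907, sin(67 deg) = 0.9205
x' = 2.6 * 0.3907 - 4.4 * 0.9205
= 1.0159 - 4.0502
= -3.0343


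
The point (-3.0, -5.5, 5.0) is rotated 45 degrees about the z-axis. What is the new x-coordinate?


Rotation about z-axis: x' = x*cos(theta) - y*sin(theta)
= -3.0 * 0.7071 - -5.5 * 0.7071
= 1.7678


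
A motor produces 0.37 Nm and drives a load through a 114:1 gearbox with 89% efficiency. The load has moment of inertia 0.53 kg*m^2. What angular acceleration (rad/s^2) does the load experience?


tau_out = tau_motor * N * eta
= 0.37 * 114 * 0.89 = 37.5402 Nm
alpha = tau_out / I = 37.5402 / 0.53
= 70.8306 rad/s^2


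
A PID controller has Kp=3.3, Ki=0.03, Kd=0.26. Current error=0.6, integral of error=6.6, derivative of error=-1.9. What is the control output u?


u = Kp*e + Ki*int(e) + Kd*de/dt
= 3.3*0.6 + 0.03*6.6 + 0.26*(-1.9)
= 1.98 + 0.198 + -0.494
= 1.684


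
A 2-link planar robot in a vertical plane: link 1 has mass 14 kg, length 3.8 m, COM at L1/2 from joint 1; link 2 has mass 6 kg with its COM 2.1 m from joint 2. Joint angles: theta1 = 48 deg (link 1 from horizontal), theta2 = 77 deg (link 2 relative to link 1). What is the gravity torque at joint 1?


Horizontal distance from joint 1 to link-1 COM:
  x_c1 = (L1/2)*cos(t1) = 1.9 * 0.6691 = 1.2713 m
Horizontal distance from joint 1 to link-2 COM:
  x_c2 = L1*cos(t1) + Lc2*cos(t1+t2)
       = 3.8*0.6691 + 2.1*-0.5736 = 1.3382 m
tau1 = m1*g*x_c1 + m2*g*x_c2
     = 14*9.81*1.2713 + 6*9.81*1.3382
     = 174.607 + 78.7656
     = 253.3726 Nm


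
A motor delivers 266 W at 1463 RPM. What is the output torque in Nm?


omega = 1463 * 2*pi/60 = 153.205 rad/s
tau = P / omega = 266 / 153.205
= 1.7362 Nm


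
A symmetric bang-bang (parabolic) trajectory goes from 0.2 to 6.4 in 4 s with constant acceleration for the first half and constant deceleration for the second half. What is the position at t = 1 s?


Symmetric rest-to-rest: each phase covers (pf-p0)/2 in time T/2. 0.5*a*(T/2)^2 = (pf-p0)/2 => a = 4*(pf-p0)/T^2
a = 4*(6.4-0.2)/4^2 = 1.55
t = 1 is in the acceleration phase (t <= T/2).
p = p0 + 0.5*a*t^2 = 0.2 + 0.5*1.55*1^2
= 0.975


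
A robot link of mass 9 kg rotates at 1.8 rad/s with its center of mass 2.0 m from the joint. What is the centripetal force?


F = m * omega^2 * r
= 9 * 1.8^2 * 2.0
= 9 * 3.24 * 2.0
= 58.32 N


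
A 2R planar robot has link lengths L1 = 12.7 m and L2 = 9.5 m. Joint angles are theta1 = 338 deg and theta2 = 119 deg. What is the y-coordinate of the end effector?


Convert angles to radians: theta1 = 5.8992, theta2 = 2.0769
y = L1*sin(theta1) + L2*sin(theta1+theta2)
y = -4.7575 + 9.4292
y = 4.6717


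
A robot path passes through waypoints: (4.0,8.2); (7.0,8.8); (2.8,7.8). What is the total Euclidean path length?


Segment lengths:
  seg1 = sqrt((3.0)^2 + (0.6)^2) = 3.0594
  seg2 = sqrt((-4.2)^2 + (-1.0)^2) = 4.3174
Total = 7.3768


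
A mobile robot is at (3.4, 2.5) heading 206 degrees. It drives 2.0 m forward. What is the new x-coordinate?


x_new = x0 + d*cos(theta)
= 3.4 + 2.0*cos(206)
= 3.4 + -1.7976
= 1.6024


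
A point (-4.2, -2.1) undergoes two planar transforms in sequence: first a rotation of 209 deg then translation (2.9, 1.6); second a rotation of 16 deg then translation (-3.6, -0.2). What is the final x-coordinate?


After transform 1:
x1 = cos(209)*-4.2 - sin(209)*-2.1 + 2.9 = 5.5553
y1 = sin(209)*-4.2 + cos(209)*-2.1 + 1.6 = 5.4729
After transform 2:
x2 = cos(16)*5.5553 - sin(16)*5.4729 + -3.6
= 0.2316


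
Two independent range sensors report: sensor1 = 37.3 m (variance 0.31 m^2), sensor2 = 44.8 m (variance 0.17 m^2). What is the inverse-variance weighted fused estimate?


w1 = (1/var1) / (1/var1 + 1/var2)
   = 3.2258 / (3.2258 + 5.8824) = 0.3542
w2 = 1 - w1 = 0.6458
fused = w1*s1 + w2*s2 = 13.2104 + 28.9333
= 42.1437 m


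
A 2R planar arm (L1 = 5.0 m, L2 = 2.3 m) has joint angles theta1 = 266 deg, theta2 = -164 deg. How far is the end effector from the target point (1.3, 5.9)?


End effector via forward kinematics:
x = L1*cos(t1) + L2*cos(t1+t2) = -0.827
y = L1*sin(t1) + L2*sin(t1+t2) = -2.7381
Distance to target:
d = sqrt((1.3 - -0.827)^2 + (5.9 - -2.7381)^2)
= sqrt(4.524 + 74.6164)
= 8.8961 m


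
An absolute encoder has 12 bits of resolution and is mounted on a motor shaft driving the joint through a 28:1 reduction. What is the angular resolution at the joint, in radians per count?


counts = 2^12 = 4096
effective counts at joint = 4096 * 28 = 114688
resolution = 2*pi / 114688
= 5.4785e-05 rad/count


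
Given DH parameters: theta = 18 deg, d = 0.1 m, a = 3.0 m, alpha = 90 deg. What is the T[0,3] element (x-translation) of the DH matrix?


T[0,3] = a * cos(theta)
= 3.0 * cos(18 deg)
= 3.0 * 0.9511
= 2.8532


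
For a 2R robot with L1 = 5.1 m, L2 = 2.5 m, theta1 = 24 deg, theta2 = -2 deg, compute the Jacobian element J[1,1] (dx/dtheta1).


J[1,1] = -L1*sin(t1) - L2*sin(t1+t2)
= -5.1*sin(24) - 2.5*sin(22)
= -3.0109


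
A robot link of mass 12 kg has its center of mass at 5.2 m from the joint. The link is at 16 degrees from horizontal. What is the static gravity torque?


tau = m*g*L*cos(angle)
= 12 * 9.81 * 5.2 * cos(16 deg)
= 12 * 9.81 * 5.2 * 0.9613
= 588.4306 Nm


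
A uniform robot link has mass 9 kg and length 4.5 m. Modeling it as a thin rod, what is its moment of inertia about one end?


I = (1/3) * m * L^2
= (1/3) * 9 * 4.5^2
= 0.333333 * 9 * 20.25
= 60.75 kg*m^2


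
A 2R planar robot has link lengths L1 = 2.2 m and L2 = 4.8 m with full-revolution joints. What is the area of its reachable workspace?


r_max = L1 + L2 = 7.0 m
r_min = |L1 - L2| = 2.6 m
Area = pi*(r_max^2 - r_min^2)
= pi*(49.0 - 6.76)
= pi * 42.24
= 132.7009 m^2


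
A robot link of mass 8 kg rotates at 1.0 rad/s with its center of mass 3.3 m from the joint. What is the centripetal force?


F = m * omega^2 * r
= 8 * 1.0^2 * 3.3
= 8 * 1.0 * 3.3
= 26.4 N


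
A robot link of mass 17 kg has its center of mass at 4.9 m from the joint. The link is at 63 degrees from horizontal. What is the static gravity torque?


tau = m*g*L*cos(angle)
= 17 * 9.81 * 4.9 * cos(63 deg)
= 17 * 9.81 * 4.9 * 0.454
= 370.9888 Nm


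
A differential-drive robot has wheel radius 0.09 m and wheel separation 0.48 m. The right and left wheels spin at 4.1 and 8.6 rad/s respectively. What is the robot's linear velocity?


vR = r*wR = 0.09*4.1 = 0.369 m/s
vL = r*wL = 0.09*8.6 = 0.774 m/s
v = (vR+vL)/2 = 0.5715 m/s
omega = (vR-vL)/L = -0.8438 rad/s
linear velocity = 0.5715 m/s


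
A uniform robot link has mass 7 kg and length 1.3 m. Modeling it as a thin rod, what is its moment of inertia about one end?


I = (1/3) * m * L^2
= (1/3) * 7 * 1.3^2
= 0.333333 * 7 * 1.69
= 3.9433 kg*m^2


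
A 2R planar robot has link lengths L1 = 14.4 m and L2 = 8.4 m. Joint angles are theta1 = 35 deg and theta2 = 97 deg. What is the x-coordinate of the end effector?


Convert angles to radians: theta1 = 0.6109, theta2 = 1.693
x = L1*cos(theta1) + L2*cos(theta1+theta2)
x = 11.7958 + -5.6207
x = 6.1751


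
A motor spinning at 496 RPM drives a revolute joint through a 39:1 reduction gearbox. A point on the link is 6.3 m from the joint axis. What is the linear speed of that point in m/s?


omega_motor = 496 * 2*pi/60 = 51.941 rad/s
omega_joint = omega_motor / 39 = 1.3318 rad/s
v = omega_joint * r = 1.3318 * 6.3
= 8.3905 m/s


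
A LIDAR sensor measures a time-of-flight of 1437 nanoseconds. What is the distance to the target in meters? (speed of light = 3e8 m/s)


tof = 1437 ns = 1.437e-06 s
dist = c * tof / 2
= 3e8 * 1.437e-06 / 2
= 215.55 m


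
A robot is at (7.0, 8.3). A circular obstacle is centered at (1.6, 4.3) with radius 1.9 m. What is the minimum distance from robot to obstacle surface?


center_dist = sqrt((7.0-1.6)^2 + (8.3-4.3)^2)
= sqrt(29.16 + 16.0)
= 6.7201
min_dist = center_dist - radius = 6.7201 - 1.9 = 4.8201 m


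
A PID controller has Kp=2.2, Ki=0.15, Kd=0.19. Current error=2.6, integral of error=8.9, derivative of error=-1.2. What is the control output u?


u = Kp*e + Ki*int(e) + Kd*de/dt
= 2.2*2.6 + 0.15*8.9 + 0.19*(-1.2)
= 5.72 + 1.335 + -0.228
= 6.827


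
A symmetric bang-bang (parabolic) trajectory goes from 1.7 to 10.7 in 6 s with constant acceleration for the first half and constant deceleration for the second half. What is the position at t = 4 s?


Symmetric rest-to-rest: each phase covers (pf-p0)/2 in time T/2. 0.5*a*(T/2)^2 = (pf-p0)/2 => a = 4*(pf-p0)/T^2
a = 4*(10.7-1.7)/6^2 = 1.0
t = 4 is in the deceleration phase (t > T/2).
p = pf - 0.5*a*(T-t)^2 = 10.7 - 0.5*1.0*2^2
= 8.7


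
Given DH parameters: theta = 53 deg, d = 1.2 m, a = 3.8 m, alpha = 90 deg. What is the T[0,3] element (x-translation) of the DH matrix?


T[0,3] = a * cos(theta)
= 3.8 * cos(53 deg)
= 3.8 * 0.6018
= 2.2869


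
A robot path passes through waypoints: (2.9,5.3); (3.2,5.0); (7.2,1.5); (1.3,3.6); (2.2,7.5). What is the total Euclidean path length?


Segment lengths:
  seg1 = sqrt((0.3)^2 + (-0.3)^2) = 0.4243
  seg2 = sqrt((4.0)^2 + (-3.5)^2) = 5.3151
  seg3 = sqrt((-5.9)^2 + (2.1)^2) = 6.2626
  seg4 = sqrt((0.9)^2 + (3.9)^2) = 4.0025
Total = 16.0044


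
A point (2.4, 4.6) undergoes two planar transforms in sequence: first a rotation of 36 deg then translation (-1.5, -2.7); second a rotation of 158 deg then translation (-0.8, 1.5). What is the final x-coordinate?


After transform 1:
x1 = cos(36)*2.4 - sin(36)*4.6 + -1.5 = -2.2622
y1 = sin(36)*2.4 + cos(36)*4.6 + -2.7 = 2.4322
After transform 2:
x2 = cos(158)*-2.2622 - sin(158)*2.4322 + -0.8
= 0.3863


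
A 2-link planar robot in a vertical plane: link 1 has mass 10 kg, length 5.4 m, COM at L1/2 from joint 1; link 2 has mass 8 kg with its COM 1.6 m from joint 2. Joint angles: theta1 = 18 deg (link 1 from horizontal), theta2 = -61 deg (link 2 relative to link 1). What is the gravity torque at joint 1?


Horizontal distance from joint 1 to link-1 COM:
  x_c1 = (L1/2)*cos(t1) = 2.7 * 0.9511 = 2.5679 m
Horizontal distance from joint 1 to link-2 COM:
  x_c2 = L1*cos(t1) + Lc2*cos(t1+t2)
       = 5.4*0.9511 + 1.6*0.7314 = 6.3059 m
tau1 = m1*g*x_c1 + m2*g*x_c2
     = 10*9.81*2.5679 + 8*9.81*6.3059
     = 251.9063 + 494.8848
     = 746.7911 Nm


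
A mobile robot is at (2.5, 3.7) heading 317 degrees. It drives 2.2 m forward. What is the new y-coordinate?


y_new = y0 + d*sin(theta)
= 3.7 + 2.2*sin(317)
= 3.7 + -1.5004
= 2.1996


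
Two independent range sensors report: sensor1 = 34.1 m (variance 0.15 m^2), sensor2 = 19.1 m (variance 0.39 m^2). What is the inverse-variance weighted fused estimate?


w1 = (1/var1) / (1/var1 + 1/var2)
   = 6.6667 / (6.6667 + 2.5641) = 0.7222
w2 = 1 - w1 = 0.2778
fused = w1*s1 + w2*s2 = 24.6278 + 5.3056
= 29.9333 m


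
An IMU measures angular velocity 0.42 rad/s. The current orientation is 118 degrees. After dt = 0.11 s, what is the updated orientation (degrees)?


delta_theta = w * dt = 0.42 * 0.11 = 0.0462 rad
= 2.6471 deg
theta_new = 118 + 2.6471 = 120.6471 deg


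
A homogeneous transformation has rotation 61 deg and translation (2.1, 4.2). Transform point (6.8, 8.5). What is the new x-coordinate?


x' = cos(theta)*px - sin(theta)*py + tx
= 0.4848*6.8 - 0.8746*8.5 + 2.1
= -2.0376


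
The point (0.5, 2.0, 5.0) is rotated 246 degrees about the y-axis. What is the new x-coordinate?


Rotation about y-axis: x' = x*cos(theta) + z*sin(theta)
= 0.5 * -0.4067 + 5.0 * -0.9135
= -4.7711


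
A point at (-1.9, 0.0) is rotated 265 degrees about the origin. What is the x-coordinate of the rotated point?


x' = x*cos(theta) - y*sin(theta)
cos(265 deg) = -0.0872, sin(265 deg) = -0.9962
x' = -1.9 * -0.0872 - 0.0 * -0.9962
= 0.1656 - -0.0
= 0.1656


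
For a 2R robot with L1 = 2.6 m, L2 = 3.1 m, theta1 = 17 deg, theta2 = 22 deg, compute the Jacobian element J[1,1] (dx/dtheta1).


J[1,1] = -L1*sin(t1) - L2*sin(t1+t2)
= -2.6*sin(17) - 3.1*sin(39)
= -2.7111


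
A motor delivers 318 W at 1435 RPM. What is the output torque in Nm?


omega = 1435 * 2*pi/60 = 150.2728 rad/s
tau = P / omega = 318 / 150.2728
= 2.1162 Nm


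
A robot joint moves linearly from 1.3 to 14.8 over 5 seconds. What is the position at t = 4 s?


s = t/T = 4/5 = 0.8
p(t) = p0 + (pf-p0)*s
= 1.3 + (14.8 - 1.3) * 0.8
= 12.1


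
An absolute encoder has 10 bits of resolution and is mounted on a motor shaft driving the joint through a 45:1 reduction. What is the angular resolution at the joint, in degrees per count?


counts = 2^10 = 1024
effective counts at joint = 1024 * 45 = 46080
resolution = 360 / 46080
= 0.0078 deg/count


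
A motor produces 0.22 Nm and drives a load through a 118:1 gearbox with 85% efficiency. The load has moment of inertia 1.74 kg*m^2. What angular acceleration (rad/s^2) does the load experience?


tau_out = tau_motor * N * eta
= 0.22 * 118 * 0.85 = 22.066 Nm
alpha = tau_out / I = 22.066 / 1.74
= 12.6816 rad/s^2


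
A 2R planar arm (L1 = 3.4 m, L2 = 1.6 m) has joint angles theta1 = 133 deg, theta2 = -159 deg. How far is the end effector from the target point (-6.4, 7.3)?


End effector via forward kinematics:
x = L1*cos(t1) + L2*cos(t1+t2) = -0.8807
y = L1*sin(t1) + L2*sin(t1+t2) = 1.7852
Distance to target:
d = sqrt((-6.4 - -0.8807)^2 + (7.3 - 1.7852)^2)
= sqrt(30.4624 + 30.4129)
= 7.8023 m


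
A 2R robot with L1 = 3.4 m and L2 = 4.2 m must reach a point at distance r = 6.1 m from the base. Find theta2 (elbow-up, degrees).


cos(theta2) = (r^2 - L1^2 - L2^2) / (2*L1*L2)
cos(theta2) = (37.21 - 11.56 - 17.64) / 28.56
cos(theta2) = 0.280462
theta2 = 73.7122 degrees


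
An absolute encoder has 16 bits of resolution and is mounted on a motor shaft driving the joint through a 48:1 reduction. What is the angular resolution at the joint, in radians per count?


counts = 2^16 = 65536
effective counts at joint = 65536 * 48 = 3145728
resolution = 2*pi / 3145728
= 1.9974e-06 rad/count


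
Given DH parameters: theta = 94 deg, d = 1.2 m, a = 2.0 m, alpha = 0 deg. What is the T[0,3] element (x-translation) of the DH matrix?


T[0,3] = a * cos(theta)
= 2.0 * cos(94 deg)
= 2.0 * -0.0698
= -0.1395


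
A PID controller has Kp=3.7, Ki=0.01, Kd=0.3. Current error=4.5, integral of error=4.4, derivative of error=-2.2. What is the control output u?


u = Kp*e + Ki*int(e) + Kd*de/dt
= 3.7*4.5 + 0.01*4.4 + 0.3*(-2.2)
= 16.65 + 0.044 + -0.66
= 16.034


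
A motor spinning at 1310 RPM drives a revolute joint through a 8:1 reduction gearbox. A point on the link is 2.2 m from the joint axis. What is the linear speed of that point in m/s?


omega_motor = 1310 * 2*pi/60 = 137.1829 rad/s
omega_joint = omega_motor / 8 = 17.1479 rad/s
v = omega_joint * r = 17.1479 * 2.2
= 37.7253 m/s


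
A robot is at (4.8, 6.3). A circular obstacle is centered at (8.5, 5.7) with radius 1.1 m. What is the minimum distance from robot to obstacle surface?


center_dist = sqrt((4.8-8.5)^2 + (6.3-5.7)^2)
= sqrt(13.69 + 0.36)
= 3.7483
min_dist = center_dist - radius = 3.7483 - 1.1 = 2.6483 m


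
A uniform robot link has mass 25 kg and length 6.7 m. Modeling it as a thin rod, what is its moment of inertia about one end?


I = (1/3) * m * L^2
= (1/3) * 25 * 6.7^2
= 0.333333 * 25 * 44.89
= 374.0833 kg*m^2


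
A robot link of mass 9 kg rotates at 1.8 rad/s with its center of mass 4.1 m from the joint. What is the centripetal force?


F = m * omega^2 * r
= 9 * 1.8^2 * 4.1
= 9 * 3.24 * 4.1
= 119.556 N


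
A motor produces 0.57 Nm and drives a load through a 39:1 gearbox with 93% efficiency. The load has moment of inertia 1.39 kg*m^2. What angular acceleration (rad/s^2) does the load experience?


tau_out = tau_motor * N * eta
= 0.57 * 39 * 0.93 = 20.6739 Nm
alpha = tau_out / I = 20.6739 / 1.39
= 14.8733 rad/s^2


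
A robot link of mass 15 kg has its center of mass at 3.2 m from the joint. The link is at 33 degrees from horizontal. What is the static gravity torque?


tau = m*g*L*cos(angle)
= 15 * 9.81 * 3.2 * cos(33 deg)
= 15 * 9.81 * 3.2 * 0.8387
= 394.9132 Nm


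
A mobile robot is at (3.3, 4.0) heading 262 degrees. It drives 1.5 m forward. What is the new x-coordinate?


x_new = x0 + d*cos(theta)
= 3.3 + 1.5*cos(262)
= 3.3 + -0.2088
= 3.0912


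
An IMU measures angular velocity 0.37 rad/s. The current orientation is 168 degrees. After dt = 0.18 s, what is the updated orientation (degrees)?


delta_theta = w * dt = 0.37 * 0.18 = 0.0666 rad
= 3.8159 deg
theta_new = 168 + 3.8159 = 171.8159 deg


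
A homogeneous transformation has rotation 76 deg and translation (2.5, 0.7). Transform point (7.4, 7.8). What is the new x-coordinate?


x' = cos(theta)*px - sin(theta)*py + tx
= 0.2419*7.4 - 0.9703*7.8 + 2.5
= -3.2781


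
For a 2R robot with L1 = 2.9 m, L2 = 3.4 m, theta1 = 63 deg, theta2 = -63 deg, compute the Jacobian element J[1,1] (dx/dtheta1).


J[1,1] = -L1*sin(t1) - L2*sin(t1+t2)
= -2.9*sin(63) - 3.4*sin(0)
= -2.5839


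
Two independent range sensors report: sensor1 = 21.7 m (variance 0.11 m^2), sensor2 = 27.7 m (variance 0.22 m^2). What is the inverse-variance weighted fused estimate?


w1 = (1/var1) / (1/var1 + 1/var2)
   = 9.0909 / (9.0909 + 4.5455) = 0.6667
w2 = 1 - w1 = 0.3333
fused = w1*s1 + w2*s2 = 14.4667 + 9.2333
= 23.7 m


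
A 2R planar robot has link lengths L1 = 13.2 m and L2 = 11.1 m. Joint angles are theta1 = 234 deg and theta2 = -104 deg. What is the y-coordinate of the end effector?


Convert angles to radians: theta1 = 4.0841, theta2 = -1.8151
y = L1*sin(theta1) + L2*sin(theta1+theta2)
y = -10.679 + 8.5031
y = -2.1759


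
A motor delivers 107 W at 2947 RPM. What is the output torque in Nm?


omega = 2947 * 2*pi/60 = 308.6091 rad/s
tau = P / omega = 107 / 308.6091
= 0.3467 Nm


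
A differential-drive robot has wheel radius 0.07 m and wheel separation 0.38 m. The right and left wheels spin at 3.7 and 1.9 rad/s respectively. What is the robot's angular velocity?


vR = r*wR = 0.07*3.7 = 0.259 m/s
vL = r*wL = 0.07*1.9 = 0.133 m/s
v = (vR+vL)/2 = 0.196 m/s
omega = (vR-vL)/L = 0.3316 rad/s
angular velocity = 0.3316 rad/s


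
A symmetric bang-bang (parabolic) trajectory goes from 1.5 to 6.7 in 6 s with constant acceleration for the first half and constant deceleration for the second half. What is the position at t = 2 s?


Symmetric rest-to-rest: each phase covers (pf-p0)/2 in time T/2. 0.5*a*(T/2)^2 = (pf-p0)/2 => a = 4*(pf-p0)/T^2
a = 4*(6.7-1.5)/6^2 = 0.5778
t = 2 is in the acceleration phase (t <= T/2).
p = p0 + 0.5*a*t^2 = 1.5 + 0.5*0.5778*2^2
= 2.6556


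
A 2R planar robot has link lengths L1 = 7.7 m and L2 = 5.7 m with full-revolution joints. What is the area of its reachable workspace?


r_max = L1 + L2 = 13.4 m
r_min = |L1 - L2| = 2.0 m
Area = pi*(r_max^2 - r_min^2)
= pi*(179.56 - 4.0)
= pi * 175.56
= 551.538 m^2


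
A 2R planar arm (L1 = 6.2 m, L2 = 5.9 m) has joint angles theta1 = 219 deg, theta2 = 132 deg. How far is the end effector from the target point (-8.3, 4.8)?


End effector via forward kinematics:
x = L1*cos(t1) + L2*cos(t1+t2) = 1.0091
y = L1*sin(t1) + L2*sin(t1+t2) = -4.8247
Distance to target:
d = sqrt((-8.3 - 1.0091)^2 + (4.8 - -4.8247)^2)
= sqrt(86.6585 + 92.6358)
= 13.3901 m


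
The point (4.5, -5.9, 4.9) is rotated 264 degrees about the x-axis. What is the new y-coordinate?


Rotation about x-axis: y' = y*cos(theta) - z*sin(theta)
= -5.9 * -0.1045 - 4.9 * -0.9945
= 5.4899


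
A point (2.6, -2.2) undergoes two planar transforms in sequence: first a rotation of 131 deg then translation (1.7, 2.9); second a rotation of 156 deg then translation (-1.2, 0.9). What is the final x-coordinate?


After transform 1:
x1 = cos(131)*2.6 - sin(131)*-2.2 + 1.7 = 1.6546
y1 = sin(131)*2.6 + cos(131)*-2.2 + 2.9 = 6.3056
After transform 2:
x2 = cos(156)*1.6546 - sin(156)*6.3056 + -1.2
= -5.2763


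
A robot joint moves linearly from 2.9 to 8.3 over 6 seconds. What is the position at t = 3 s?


s = t/T = 3/6 = 0.5
p(t) = p0 + (pf-p0)*s
= 2.9 + (8.3 - 2.9) * 0.5
= 5.6


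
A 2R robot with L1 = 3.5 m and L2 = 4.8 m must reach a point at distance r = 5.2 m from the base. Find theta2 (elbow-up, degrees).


cos(theta2) = (r^2 - L1^2 - L2^2) / (2*L1*L2)
cos(theta2) = (27.04 - 12.25 - 23.04) / 33.6
cos(theta2) = -0.245536
theta2 = 104.2135 degrees


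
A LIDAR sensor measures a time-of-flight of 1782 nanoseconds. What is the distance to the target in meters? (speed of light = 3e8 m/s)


tof = 1782 ns = 1.782e-06 s
dist = c * tof / 2
= 3e8 * 1.782e-06 / 2
= 267.3 m


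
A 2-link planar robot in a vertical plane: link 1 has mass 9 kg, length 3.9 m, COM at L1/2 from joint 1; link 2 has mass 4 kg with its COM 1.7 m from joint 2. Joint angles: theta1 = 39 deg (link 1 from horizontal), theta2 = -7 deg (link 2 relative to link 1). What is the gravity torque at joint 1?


Horizontal distance from joint 1 to link-1 COM:
  x_c1 = (L1/2)*cos(t1) = 1.95 * 0.7771 = 1.5154 m
Horizontal distance from joint 1 to link-2 COM:
  x_c2 = L1*cos(t1) + Lc2*cos(t1+t2)
       = 3.9*0.7771 + 1.7*0.848 = 4.4726 m
tau1 = m1*g*x_c1 + m2*g*x_c2
     = 9*9.81*1.5154 + 4*9.81*4.4726
     = 133.7977 + 175.5029
     = 309.3006 Nm


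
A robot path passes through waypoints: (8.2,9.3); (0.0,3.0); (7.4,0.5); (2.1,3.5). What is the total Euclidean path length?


Segment lengths:
  seg1 = sqrt((-8.2)^2 + (-6.3)^2) = 10.3407
  seg2 = sqrt((7.4)^2 + (-2.5)^2) = 7.8109
  seg3 = sqrt((-5.3)^2 + (3.0)^2) = 6.0902
Total = 24.2417


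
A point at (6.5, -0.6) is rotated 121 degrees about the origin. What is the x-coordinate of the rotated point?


x' = x*cos(theta) - y*sin(theta)
cos(121 deg) = -0.515, sin(121 deg) = 0.8572
x' = 6.5 * -0.515 - -0.6 * 0.8572
= -3.3477 - -0.5143
= -2.8334


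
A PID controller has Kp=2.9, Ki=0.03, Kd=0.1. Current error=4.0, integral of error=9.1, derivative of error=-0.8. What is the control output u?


u = Kp*e + Ki*int(e) + Kd*de/dt
= 2.9*4.0 + 0.03*9.1 + 0.1*(-0.8)
= 11.6 + 0.273 + -0.08
= 11.793


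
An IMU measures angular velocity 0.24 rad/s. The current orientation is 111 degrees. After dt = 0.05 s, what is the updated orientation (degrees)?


delta_theta = w * dt = 0.24 * 0.05 = 0.012 rad
= 0.6875 deg
theta_new = 111 + 0.6875 = 111.6875 deg


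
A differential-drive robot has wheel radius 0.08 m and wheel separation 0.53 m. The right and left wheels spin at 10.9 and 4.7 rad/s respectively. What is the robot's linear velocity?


vR = r*wR = 0.08*10.9 = 0.872 m/s
vL = r*wL = 0.08*4.7 = 0.376 m/s
v = (vR+vL)/2 = 0.624 m/s
omega = (vR-vL)/L = 0.9358 rad/s
linear velocity = 0.624 m/s


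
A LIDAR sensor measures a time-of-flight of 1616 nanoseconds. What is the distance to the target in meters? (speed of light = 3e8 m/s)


tof = 1616 ns = 1.616e-06 s
dist = c * tof / 2
= 3e8 * 1.616e-06 / 2
= 242.4 m


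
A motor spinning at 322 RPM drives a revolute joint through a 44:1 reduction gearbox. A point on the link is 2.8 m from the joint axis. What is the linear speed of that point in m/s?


omega_motor = 322 * 2*pi/60 = 33.7198 rad/s
omega_joint = omega_motor / 44 = 0.7664 rad/s
v = omega_joint * r = 0.7664 * 2.8
= 2.1458 m/s


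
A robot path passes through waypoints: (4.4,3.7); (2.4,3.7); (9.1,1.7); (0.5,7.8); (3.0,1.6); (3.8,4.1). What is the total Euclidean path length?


Segment lengths:
  seg1 = sqrt((-2.0)^2 + (0.0)^2) = 2.0
  seg2 = sqrt((6.7)^2 + (-2.0)^2) = 6.9921
  seg3 = sqrt((-8.6)^2 + (6.1)^2) = 10.5437
  seg4 = sqrt((2.5)^2 + (-6.2)^2) = 6.6851
  seg5 = sqrt((0.8)^2 + (2.5)^2) = 2.6249
Total = 28.8458


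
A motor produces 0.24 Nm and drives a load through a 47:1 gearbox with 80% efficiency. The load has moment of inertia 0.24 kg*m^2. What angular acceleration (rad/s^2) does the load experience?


tau_out = tau_motor * N * eta
= 0.24 * 47 * 0.8 = 9.024 Nm
alpha = tau_out / I = 9.024 / 0.24
= 37.6 rad/s^2


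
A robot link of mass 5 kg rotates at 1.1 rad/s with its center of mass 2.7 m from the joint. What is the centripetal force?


F = m * omega^2 * r
= 5 * 1.1^2 * 2.7
= 5 * 1.21 * 2.7
= 16.335 N


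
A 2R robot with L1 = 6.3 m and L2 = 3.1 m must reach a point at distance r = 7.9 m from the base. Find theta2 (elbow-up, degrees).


cos(theta2) = (r^2 - L1^2 - L2^2) / (2*L1*L2)
cos(theta2) = (62.41 - 39.69 - 9.61) / 39.06
cos(theta2) = 0.335637
theta2 = 70.3887 degrees


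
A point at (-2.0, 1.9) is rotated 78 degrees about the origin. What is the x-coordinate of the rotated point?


x' = x*cos(theta) - y*sin(theta)
cos(78 deg) = 0.2079, sin(78 deg) = 0.9781
x' = -2.0 * 0.2079 - 1.9 * 0.9781
= -0.4158 - 1.8585
= -2.2743


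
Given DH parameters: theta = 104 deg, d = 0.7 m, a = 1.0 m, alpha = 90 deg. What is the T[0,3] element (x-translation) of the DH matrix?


T[0,3] = a * cos(theta)
= 1.0 * cos(104 deg)
= 1.0 * -0.2419
= -0.2419


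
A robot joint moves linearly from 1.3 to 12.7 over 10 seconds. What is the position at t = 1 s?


s = t/T = 1/10 = 0.1
p(t) = p0 + (pf-p0)*s
= 1.3 + (12.7 - 1.3) * 0.1
= 2.44


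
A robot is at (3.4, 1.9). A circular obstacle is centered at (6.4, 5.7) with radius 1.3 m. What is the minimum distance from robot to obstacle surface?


center_dist = sqrt((3.4-6.4)^2 + (1.9-5.7)^2)
= sqrt(9.0 + 14.44)
= 4.8415
min_dist = center_dist - radius = 4.8415 - 1.3 = 3.5415 m


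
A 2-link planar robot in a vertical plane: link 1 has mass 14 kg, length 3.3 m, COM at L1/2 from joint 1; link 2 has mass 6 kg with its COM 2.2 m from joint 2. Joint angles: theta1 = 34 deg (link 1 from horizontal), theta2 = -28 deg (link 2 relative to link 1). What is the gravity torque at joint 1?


Horizontal distance from joint 1 to link-1 COM:
  x_c1 = (L1/2)*cos(t1) = 1.65 * 0.829 = 1.3679 m
Horizontal distance from joint 1 to link-2 COM:
  x_c2 = L1*cos(t1) + Lc2*cos(t1+t2)
       = 3.3*0.829 + 2.2*0.9945 = 4.9238 m
tau1 = m1*g*x_c1 + m2*g*x_c2
     = 14*9.81*1.3679 + 6*9.81*4.9238
     = 187.869 + 289.8132
     = 477.6823 Nm


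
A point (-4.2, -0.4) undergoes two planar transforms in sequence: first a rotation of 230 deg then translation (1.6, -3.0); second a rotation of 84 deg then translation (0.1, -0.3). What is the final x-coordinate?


After transform 1:
x1 = cos(230)*-4.2 - sin(230)*-0.4 + 1.6 = 3.9933
y1 = sin(230)*-4.2 + cos(230)*-0.4 + -3.0 = 0.4745
After transform 2:
x2 = cos(84)*3.9933 - sin(84)*0.4745 + 0.1
= 0.0455


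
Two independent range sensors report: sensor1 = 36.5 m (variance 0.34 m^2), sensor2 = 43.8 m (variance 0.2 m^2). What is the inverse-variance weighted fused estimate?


w1 = (1/var1) / (1/var1 + 1/var2)
   = 2.9412 / (2.9412 + 5.0) = 0.3704
w2 = 1 - w1 = 0.6296
fused = w1*s1 + w2*s2 = 13.5185 + 27.5778
= 41.0963 m


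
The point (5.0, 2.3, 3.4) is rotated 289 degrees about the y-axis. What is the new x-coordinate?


Rotation about y-axis: x' = x*cos(theta) + z*sin(theta)
= 5.0 * 0.3256 + 3.4 * -0.9455
= -1.5869


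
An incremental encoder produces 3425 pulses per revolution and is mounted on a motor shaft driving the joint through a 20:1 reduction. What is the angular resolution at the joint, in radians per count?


counts per rev = 3425
effective counts at joint = 3425 * 20 = 68500
resolution = 2*pi / 68500
= 9.1725e-05 rad/count


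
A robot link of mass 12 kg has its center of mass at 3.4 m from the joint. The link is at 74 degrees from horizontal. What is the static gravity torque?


tau = m*g*L*cos(angle)
= 12 * 9.81 * 3.4 * cos(74 deg)
= 12 * 9.81 * 3.4 * 0.2756
= 110.3233 Nm


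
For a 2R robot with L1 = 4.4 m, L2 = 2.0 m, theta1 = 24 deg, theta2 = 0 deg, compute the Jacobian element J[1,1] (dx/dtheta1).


J[1,1] = -L1*sin(t1) - L2*sin(t1+t2)
= -4.4*sin(24) - 2.0*sin(24)
= -2.6031


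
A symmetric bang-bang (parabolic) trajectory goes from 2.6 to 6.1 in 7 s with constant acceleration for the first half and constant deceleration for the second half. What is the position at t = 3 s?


Symmetric rest-to-rest: each phase covers (pf-p0)/2 in time T/2. 0.5*a*(T/2)^2 = (pf-p0)/2 => a = 4*(pf-p0)/T^2
a = 4*(6.1-2.6)/7^2 = 0.2857
t = 3 is in the acceleration phase (t <= T/2).
p = p0 + 0.5*a*t^2 = 2.6 + 0.5*0.2857*3^2
= 3.8857


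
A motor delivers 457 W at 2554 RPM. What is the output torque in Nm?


omega = 2554 * 2*pi/60 = 267.4543 rad/s
tau = P / omega = 457 / 267.4543
= 1.7087 Nm


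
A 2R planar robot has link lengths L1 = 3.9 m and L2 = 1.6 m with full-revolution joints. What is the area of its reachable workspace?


r_max = L1 + L2 = 5.5 m
r_min = |L1 - L2| = 2.3 m
Area = pi*(r_max^2 - r_min^2)
= pi*(30.25 - 5.29)
= pi * 24.96
= 78.4142 m^2


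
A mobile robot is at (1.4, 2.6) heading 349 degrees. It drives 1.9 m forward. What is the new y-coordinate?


y_new = y0 + d*sin(theta)
= 2.6 + 1.9*sin(349)
= 2.6 + -0.3625
= 2.2375


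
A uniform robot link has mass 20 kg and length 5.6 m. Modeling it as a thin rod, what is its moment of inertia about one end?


I = (1/3) * m * L^2
= (1/3) * 20 * 5.6^2
= 0.333333 * 20 * 31.36
= 209.0667 kg*m^2


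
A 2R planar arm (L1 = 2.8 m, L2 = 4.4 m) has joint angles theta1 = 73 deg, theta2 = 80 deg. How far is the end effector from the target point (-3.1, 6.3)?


End effector via forward kinematics:
x = L1*cos(t1) + L2*cos(t1+t2) = -3.1018
y = L1*sin(t1) + L2*sin(t1+t2) = 4.6752
Distance to target:
d = sqrt((-3.1 - -3.1018)^2 + (6.3 - 4.6752)^2)
= sqrt(0.0 + 2.6399)
= 1.6248 m
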